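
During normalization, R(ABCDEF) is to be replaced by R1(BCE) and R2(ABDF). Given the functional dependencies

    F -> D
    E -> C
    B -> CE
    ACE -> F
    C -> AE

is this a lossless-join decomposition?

Common attributes: R1 ∩ R2 = {B}.
Closure of {B}: B → CE applies, adding CE; C → AE applies, adding A; ACE → F applies, adding F; F → D applies, adding D. So (B)⁺ = {ABCDEF}.
This closure contains every attribute of R1, so R1 ∩ R2 → R1. The join is lossless.

Yes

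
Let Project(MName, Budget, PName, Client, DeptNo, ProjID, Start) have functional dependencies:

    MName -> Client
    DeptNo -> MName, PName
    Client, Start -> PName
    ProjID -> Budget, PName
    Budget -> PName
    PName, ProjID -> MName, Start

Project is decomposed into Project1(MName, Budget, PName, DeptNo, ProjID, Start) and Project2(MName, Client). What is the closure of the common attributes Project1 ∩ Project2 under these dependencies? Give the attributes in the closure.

Project1 ∩ Project2 = {MName}.
MName → Client applies, adding Client
Closure: {MName, Client}.

MName, Client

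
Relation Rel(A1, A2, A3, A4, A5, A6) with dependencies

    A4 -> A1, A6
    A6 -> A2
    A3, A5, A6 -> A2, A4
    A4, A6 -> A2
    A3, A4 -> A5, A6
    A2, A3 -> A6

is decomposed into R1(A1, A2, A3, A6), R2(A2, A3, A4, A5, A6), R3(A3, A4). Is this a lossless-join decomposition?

Chase test. Columns are A1, A2, A3, A4, A5, A6; row i has aⱼ where attribute j ∈ Ri, else bᵢⱼ.
Initial tableau (one row per fragment):
  row 1: a1 a2 a3 b14 b15 a6
  row 2: b21 a2 a3 a4 a5 a6
  row 3: b31 b32 a3 a4 b35 b36
Rows 2 and 3 agree on A4; apply A4→A1, A6 and equate their A1, A6 entries.
Rows 1 and 3 agree on A6; apply A6→A2 and equate their A2 entries.
Rows 2 and 3 agree on A3, A4; apply A3, A4→A5, A6 and equate their A5, A6 entries.
No row becomes fully distinguished — the join is lossy.

No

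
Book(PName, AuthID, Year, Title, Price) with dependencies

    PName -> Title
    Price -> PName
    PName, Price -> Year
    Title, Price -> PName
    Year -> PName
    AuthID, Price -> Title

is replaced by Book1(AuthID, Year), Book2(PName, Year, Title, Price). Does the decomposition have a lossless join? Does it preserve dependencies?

lossy but dependency-preserving

Lossless test: (Year)⁺ = {PName, Year, Title}, which is a superkey of neither fragment — lossy.
Dependency preservation: AuthID, Price → Title is not contained in any single fragment, but the restricted closure of its left-hand side across the fragments still reaches the right-hand side; the remaining FDs each lie inside some fragment. All dependencies are preserved.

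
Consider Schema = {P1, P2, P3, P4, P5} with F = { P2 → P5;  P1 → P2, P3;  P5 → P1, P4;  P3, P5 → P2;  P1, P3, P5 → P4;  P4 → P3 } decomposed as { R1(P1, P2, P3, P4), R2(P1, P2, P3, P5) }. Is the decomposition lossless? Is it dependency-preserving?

lossless and dependency-preserving

Lossless test: (P1, P2, P3)⁺ = {P1, P2, P3, P4, P5}, which contains all of one fragment — lossless.
Dependency preservation: P5 → P1, P4; P1, P3, P5 → P4 are not contained in any single fragment, but the restricted closure of each left-hand side across the fragments still reaches the right-hand side; the remaining FDs each lie inside some fragment. All dependencies are preserved.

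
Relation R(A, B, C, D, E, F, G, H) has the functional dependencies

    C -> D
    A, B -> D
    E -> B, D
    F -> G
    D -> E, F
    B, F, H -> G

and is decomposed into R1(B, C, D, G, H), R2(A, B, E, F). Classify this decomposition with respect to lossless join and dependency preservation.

lossy and not dependency-preserving

Lossless test: (B)⁺ = {B}, which is a superkey of neither fragment — lossy.
Dependency preservation: the restricted closure of {A, B} across the fragments never reaches {D}, so A, B → D cannot be enforced without a join — not preserved.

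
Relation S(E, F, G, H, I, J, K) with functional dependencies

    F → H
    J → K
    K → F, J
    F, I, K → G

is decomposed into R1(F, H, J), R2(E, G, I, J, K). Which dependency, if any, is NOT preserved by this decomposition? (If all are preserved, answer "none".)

F → H lies within R1.
J → K lies within R2.
K → F, J: restricted closure across fragments reaches F, J.
F, I, K → G: restricted closure across fragments reaches G.
Every dependency is enforceable on the fragments, so the decomposition is dependency-preserving.

none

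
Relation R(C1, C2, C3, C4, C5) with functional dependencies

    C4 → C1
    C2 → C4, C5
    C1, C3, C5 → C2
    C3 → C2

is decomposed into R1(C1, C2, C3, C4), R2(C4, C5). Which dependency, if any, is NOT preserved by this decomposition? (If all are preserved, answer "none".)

C2 → C4, C5

Check C2 → C4, C5: no single fragment contains all of {C2, C4, C5}, and the restricted closure of {C2} across the fragments never reaches {C4, C5}.
C4 → C1 is preserved.
C1, C3, C5 → C2 is preserved.
C3 → C2 is preserved.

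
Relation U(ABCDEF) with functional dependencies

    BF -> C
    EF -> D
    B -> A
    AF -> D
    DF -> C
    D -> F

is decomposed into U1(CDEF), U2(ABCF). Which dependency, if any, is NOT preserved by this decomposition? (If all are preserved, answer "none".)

Check AF → D: no single fragment contains all of {ADF}, and the restricted closure of {AF} across the fragments never reaches {D}.
BF → C is preserved.
EF → D is preserved.
B → A is preserved.
DF → C is preserved.
D → F is preserved.

AF -> D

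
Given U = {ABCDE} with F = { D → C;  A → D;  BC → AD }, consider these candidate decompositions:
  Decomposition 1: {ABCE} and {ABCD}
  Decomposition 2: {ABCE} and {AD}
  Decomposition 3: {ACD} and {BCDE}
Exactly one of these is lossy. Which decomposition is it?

Decomposition 3

Decomposition 1: common = {ABC}, closure = {ABCD} → lossless.
Decomposition 2: common = {A}, closure = {ACD} → lossless.
Decomposition 3: common = {CD}, closure = {CD} → lossy.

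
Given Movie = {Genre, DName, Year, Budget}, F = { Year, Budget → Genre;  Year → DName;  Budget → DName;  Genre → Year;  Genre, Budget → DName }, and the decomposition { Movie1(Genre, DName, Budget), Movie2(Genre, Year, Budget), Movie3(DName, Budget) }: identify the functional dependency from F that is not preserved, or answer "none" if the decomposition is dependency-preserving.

Check Year → DName: no single fragment contains all of {DName, Year}, and the restricted closure of {Year} across the fragments never reaches {DName}.
Year, Budget → Genre is preserved.
Budget → DName is preserved.
Genre → Year is preserved.
Genre, Budget → DName is preserved.

Year → DName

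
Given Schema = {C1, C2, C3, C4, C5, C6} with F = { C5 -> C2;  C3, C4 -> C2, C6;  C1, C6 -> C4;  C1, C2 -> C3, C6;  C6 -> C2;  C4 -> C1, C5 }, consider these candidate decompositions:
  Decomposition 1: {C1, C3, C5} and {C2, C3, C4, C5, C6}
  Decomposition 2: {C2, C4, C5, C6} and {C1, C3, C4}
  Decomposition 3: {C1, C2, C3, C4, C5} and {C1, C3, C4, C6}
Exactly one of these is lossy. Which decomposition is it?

Decomposition 1: common = {C3, C5}, closure = {C2, C3, C5} → lossy.
Decomposition 2: common = {C4}, closure = {C1, C2, C3, C4, C5, C6} → lossless.
Decomposition 3: common = {C1, C3, C4}, closure = {C1, C2, C3, C4, C5, C6} → lossless.

Decomposition 1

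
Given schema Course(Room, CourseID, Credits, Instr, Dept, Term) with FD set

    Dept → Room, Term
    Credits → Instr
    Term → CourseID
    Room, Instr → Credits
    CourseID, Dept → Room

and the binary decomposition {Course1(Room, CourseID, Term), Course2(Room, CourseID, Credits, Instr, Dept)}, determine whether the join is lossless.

Common attributes: Course1 ∩ Course2 = {Room, CourseID}.
No dependency enlarges {Room, CourseID}, so (Room, CourseID)⁺ = {Room, CourseID}.
The closure contains neither all of Course1 = {Room, CourseID, Term} nor all of Course2 = {Room, CourseID, Credits, Instr, Dept}, so the common attributes are not a superkey of either fragment. The join is lossy.

No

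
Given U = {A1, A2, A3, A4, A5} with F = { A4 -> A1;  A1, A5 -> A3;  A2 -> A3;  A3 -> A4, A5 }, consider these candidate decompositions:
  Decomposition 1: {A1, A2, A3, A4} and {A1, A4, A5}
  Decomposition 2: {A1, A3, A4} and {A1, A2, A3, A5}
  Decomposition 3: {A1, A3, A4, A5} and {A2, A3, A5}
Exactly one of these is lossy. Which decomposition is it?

Decomposition 1

Decomposition 1: common = {A1, A4}, closure = {A1, A4} → lossy.
Decomposition 2: common = {A1, A3}, closure = {A1, A3, A4, A5} → lossless.
Decomposition 3: common = {A3, A5}, closure = {A1, A3, A4, A5} → lossless.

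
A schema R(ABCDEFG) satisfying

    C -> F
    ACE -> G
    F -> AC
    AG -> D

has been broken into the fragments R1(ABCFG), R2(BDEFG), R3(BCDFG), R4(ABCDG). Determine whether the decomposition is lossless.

Yes

Chase test. Columns are ABCDEFG; row i has aⱼ where attribute j ∈ Ri, else bᵢⱼ.
Initial tableau (one row per fragment):
  row 1: a1 a2 a3 b14 b15 a6 a7
  row 2: b21 a2 b23 a4 a5 a6 a7
  row 3: b31 a2 a3 a4 b35 a6 a7
  row 4: a1 a2 a3 a4 b45 b46 a7
Rows 1 and 4 agree on C; apply C→F and equate their F entries.
Rows 1 and 2 agree on F; apply F→AC and equate their AC entries.
Rows 1 and 3 agree on F; apply F→AC and equate their AC entries.
Rows 1 and 2 agree on AG; apply AG→D and equate their D entries.
Row 2 is now all distinguished symbols — the join is lossless.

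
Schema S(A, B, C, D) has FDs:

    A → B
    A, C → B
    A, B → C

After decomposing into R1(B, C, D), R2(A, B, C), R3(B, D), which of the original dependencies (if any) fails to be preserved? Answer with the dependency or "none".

A → B lies within R2.
A, C → B lies within R2.
A, B → C lies within R2.
Every dependency is enforceable on the fragments, so the decomposition is dependency-preserving.

none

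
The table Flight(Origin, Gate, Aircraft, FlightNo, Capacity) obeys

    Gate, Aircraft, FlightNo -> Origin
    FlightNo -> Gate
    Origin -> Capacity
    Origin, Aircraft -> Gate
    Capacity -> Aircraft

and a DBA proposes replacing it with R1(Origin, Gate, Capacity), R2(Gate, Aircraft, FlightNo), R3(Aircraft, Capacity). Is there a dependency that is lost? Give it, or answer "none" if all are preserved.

Check Gate, Aircraft, FlightNo → Origin: no single fragment contains all of {Origin, Gate, Aircraft, FlightNo}, and the restricted closure of {Gate, Aircraft, FlightNo} across the fragments never reaches {Origin}.
FlightNo → Gate is preserved.
Origin → Capacity is preserved.
Origin, Aircraft → Gate is preserved.
Capacity → Aircraft is preserved.

Gate, Aircraft, FlightNo -> Origin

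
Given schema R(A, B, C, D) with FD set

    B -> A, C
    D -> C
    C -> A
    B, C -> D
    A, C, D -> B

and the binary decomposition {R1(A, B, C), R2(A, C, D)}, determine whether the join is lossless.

Common attributes: R1 ∩ R2 = {A, C}.
No dependency enlarges {A, C}, so (A, C)⁺ = {A, C}.
The closure contains neither all of R1 = {A, B, C} nor all of R2 = {A, C, D}, so the common attributes are not a superkey of either fragment. The join is lossy.

No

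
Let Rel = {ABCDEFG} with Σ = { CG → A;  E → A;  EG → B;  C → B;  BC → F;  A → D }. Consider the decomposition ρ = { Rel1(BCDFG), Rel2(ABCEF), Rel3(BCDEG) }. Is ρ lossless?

Yes

Chase test. Columns are ABCDEFG; row i has aⱼ where attribute j ∈ Reli, else bᵢⱼ.
Initial tableau (one row per fragment):
  row 1: b11 a2 a3 a4 b15 a6 a7
  row 2: a1 a2 a3 b24 a5 a6 b27
  row 3: b31 a2 a3 a4 a5 b36 a7
Rows 1 and 3 agree on CG; apply CG→A and equate their A entries.
Rows 2 and 3 agree on E; apply E→A and equate their A entries.
Rows 1 and 3 agree on BC; apply BC→F and equate their F entries.
Rows 1 and 2 agree on A; apply A→D and equate their D entries.
Row 3 is now all distinguished symbols — the join is lossless.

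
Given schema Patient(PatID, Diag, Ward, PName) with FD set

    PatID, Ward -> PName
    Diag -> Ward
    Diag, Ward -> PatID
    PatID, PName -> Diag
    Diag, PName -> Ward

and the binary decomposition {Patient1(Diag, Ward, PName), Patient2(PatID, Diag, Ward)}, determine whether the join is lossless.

Yes

Common attributes: Patient1 ∩ Patient2 = {Diag, Ward}.
Closure of {Diag, Ward}: Diag, Ward → PatID applies, adding PatID; PatID, Ward → PName applies, adding PName. So (Diag, Ward)⁺ = {PatID, Diag, Ward, PName}.
This closure contains every attribute of Patient1, so Patient1 ∩ Patient2 → Patient1. The join is lossless.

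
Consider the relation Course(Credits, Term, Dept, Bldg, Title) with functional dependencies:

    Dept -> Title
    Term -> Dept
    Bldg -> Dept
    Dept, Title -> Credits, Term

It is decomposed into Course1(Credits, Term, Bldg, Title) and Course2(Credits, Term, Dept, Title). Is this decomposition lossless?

Common attributes: Course1 ∩ Course2 = {Credits, Term, Title}.
Closure of {Credits, Term, Title}: Term → Dept applies, adding Dept. So (Credits, Term, Title)⁺ = {Credits, Term, Dept, Title}.
This closure contains every attribute of Course2, so Course1 ∩ Course2 → Course2. The join is lossless.

Yes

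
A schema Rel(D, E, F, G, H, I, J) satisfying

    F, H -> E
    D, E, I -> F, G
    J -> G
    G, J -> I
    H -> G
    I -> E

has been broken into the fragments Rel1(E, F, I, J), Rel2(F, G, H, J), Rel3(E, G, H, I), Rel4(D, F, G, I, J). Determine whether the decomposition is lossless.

Chase test. Columns are D, E, F, G, H, I, J; row i has aⱼ where attribute j ∈ Reli, else bᵢⱼ.
Initial tableau (one row per fragment):
  row 1: b11 a2 a3 b14 b15 a6 a7
  row 2: b21 b22 a3 a4 a5 b26 a7
  row 3: b31 a2 b33 a4 a5 a6 b37
  row 4: a1 b42 a3 a4 b45 a6 a7
Rows 1 and 2 agree on J; apply J→G and equate their G entries.
Rows 1 and 2 agree on G, J; apply G, J→I and equate their I entries.
Rows 1 and 2 agree on I; apply I→E and equate their E entries.
Rows 1 and 4 agree on I; apply I→E and equate their E entries.
No row becomes fully distinguished — the join is lossy.

No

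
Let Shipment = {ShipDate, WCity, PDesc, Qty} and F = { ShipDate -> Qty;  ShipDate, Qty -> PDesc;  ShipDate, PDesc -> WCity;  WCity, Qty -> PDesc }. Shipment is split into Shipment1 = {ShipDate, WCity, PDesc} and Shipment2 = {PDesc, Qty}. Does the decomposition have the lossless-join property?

Common attributes: Shipment1 ∩ Shipment2 = {PDesc}.
No dependency enlarges {PDesc}, so (PDesc)⁺ = {PDesc}.
The closure contains neither all of Shipment1 = {ShipDate, WCity, PDesc} nor all of Shipment2 = {PDesc, Qty}, so the common attributes are not a superkey of either fragment. The join is lossy.

No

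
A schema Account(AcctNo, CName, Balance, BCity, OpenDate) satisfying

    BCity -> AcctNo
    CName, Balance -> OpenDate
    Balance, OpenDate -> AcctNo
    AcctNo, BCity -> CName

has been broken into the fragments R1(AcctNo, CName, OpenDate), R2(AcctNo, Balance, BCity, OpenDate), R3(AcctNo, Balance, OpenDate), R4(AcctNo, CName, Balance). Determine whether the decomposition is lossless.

Chase test. Columns are AcctNo, CName, Balance, BCity, OpenDate; row i has aⱼ where attribute j ∈ Ri, else bᵢⱼ.
Initial tableau (one row per fragment):
  row 1: a1 a2 b13 b14 a5
  row 2: a1 b22 a3 a4 a5
  row 3: a1 b32 a3 b34 a5
  row 4: a1 a2 a3 b44 b45
No row becomes fully distinguished — the join is lossy.

No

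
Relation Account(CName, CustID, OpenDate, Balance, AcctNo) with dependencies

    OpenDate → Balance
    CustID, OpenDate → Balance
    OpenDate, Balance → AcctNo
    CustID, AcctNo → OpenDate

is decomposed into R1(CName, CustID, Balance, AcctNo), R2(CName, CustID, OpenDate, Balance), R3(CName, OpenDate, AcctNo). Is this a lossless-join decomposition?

Yes

Chase test. Columns are CName, CustID, OpenDate, Balance, AcctNo; row i has aⱼ where attribute j ∈ Ri, else bᵢⱼ.
Initial tableau (one row per fragment):
  row 1: a1 a2 b13 a4 a5
  row 2: a1 a2 a3 a4 b25
  row 3: a1 b32 a3 b34 a5
Rows 2 and 3 agree on OpenDate; apply OpenDate→Balance and equate their Balance entries.
Rows 2 and 3 agree on OpenDate, Balance; apply OpenDate, Balance→AcctNo and equate their AcctNo entries.
Rows 1 and 2 agree on CustID, AcctNo; apply CustID, AcctNo→OpenDate and equate their OpenDate entries.
Row 1 is now all distinguished symbols — the join is lossless.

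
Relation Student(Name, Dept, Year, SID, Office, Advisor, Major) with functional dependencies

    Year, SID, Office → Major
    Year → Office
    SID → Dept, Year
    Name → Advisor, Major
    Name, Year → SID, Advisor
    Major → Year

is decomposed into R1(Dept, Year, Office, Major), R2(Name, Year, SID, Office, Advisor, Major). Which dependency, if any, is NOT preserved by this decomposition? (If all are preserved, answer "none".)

Check SID → Dept, Year: no single fragment contains all of {Dept, Year, SID}, and the restricted closure of {SID} across the fragments never reaches {Dept, Year}.
Year, SID, Office → Major is preserved.
Year → Office is preserved.
Name → Advisor, Major is preserved.
Name, Year → SID, Advisor is preserved.
Major → Year is preserved.

SID → Dept, Year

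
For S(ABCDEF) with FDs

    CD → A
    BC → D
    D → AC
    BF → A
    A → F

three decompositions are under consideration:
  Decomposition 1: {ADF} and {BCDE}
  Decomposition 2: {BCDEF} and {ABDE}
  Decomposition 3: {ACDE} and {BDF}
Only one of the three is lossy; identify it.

Decomposition 1: common = {D}, closure = {ACDF} → lossless.
Decomposition 2: common = {BDE}, closure = {ABCDEF} → lossless.
Decomposition 3: common = {D}, closure = {ACDF} → lossy.

Decomposition 3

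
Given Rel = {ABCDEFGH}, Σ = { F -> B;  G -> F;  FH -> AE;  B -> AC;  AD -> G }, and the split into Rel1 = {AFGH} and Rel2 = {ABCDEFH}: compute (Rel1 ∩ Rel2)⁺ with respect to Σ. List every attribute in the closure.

Rel1 ∩ Rel2 = {AFH}.
F → B applies, adding B
FH → AE applies, adding E
B → AC applies, adding C
Closure: {ABCEFH}.

ABCEFH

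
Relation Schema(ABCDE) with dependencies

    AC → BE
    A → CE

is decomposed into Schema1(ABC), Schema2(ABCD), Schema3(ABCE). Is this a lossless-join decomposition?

Chase test. Columns are ABCDE; row i has aⱼ where attribute j ∈ Schemai, else bᵢⱼ.
Initial tableau (one row per fragment):
  row 1: a1 a2 a3 b14 b15
  row 2: a1 a2 a3 a4 b25
  row 3: a1 a2 a3 b34 a5
Rows 1 and 2 agree on AC; apply AC→BE and equate their BE entries.
Rows 1 and 3 agree on AC; apply AC→BE and equate their BE entries.
Row 2 is now all distinguished symbols — the join is lossless.

Yes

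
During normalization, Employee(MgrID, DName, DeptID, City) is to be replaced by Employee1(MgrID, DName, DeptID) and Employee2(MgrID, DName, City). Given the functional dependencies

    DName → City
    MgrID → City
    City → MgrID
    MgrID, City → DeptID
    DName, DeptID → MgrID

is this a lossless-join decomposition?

Common attributes: Employee1 ∩ Employee2 = {MgrID, DName}.
Closure of {MgrID, DName}: DName → City applies, adding City; MgrID, City → DeptID applies, adding DeptID. So (MgrID, DName)⁺ = {MgrID, DName, DeptID, City}.
This closure contains every attribute of Employee1, so Employee1 ∩ Employee2 → Employee1. The join is lossless.

Yes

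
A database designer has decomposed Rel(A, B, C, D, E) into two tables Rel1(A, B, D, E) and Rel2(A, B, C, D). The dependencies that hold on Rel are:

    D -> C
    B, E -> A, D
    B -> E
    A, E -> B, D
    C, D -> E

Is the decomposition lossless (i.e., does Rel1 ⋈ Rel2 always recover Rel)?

Common attributes: Rel1 ∩ Rel2 = {A, B, D}.
Closure of {A, B, D}: D → C applies, adding C; B → E applies, adding E. So (A, B, D)⁺ = {A, B, C, D, E}.
This closure contains every attribute of Rel1, so Rel1 ∩ Rel2 → Rel1. The join is lossless.

Yes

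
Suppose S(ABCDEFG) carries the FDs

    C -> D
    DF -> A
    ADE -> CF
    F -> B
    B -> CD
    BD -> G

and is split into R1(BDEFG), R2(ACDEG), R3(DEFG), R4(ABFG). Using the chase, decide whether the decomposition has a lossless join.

Chase test. Columns are ABCDEFG; row i has aⱼ where attribute j ∈ Ri, else bᵢⱼ.
Initial tableau (one row per fragment):
  row 1: b11 a2 b13 a4 a5 a6 a7
  row 2: a1 b22 a3 a4 a5 b26 a7
  row 3: b31 b32 b33 a4 a5 a6 a7
  row 4: a1 a2 b43 b44 b45 a6 a7
Rows 1 and 3 agree on DF; apply DF→A and equate their A entries.
Rows 1 and 3 agree on ADE; apply ADE→CF and equate their CF entries.
Rows 1 and 3 agree on F; apply F→B and equate their B entries.
Rows 1 and 4 agree on B; apply B→CD and equate their CD entries.
Rows 1 and 4 agree on DF; apply DF→A and equate their A entries.
Rows 1 and 2 agree on ADE; apply ADE→CF and equate their CF entries.
Rows 1 and 2 agree on F; apply F→B and equate their B entries.
Row 1 is now all distinguished symbols — the join is lossless.

Yes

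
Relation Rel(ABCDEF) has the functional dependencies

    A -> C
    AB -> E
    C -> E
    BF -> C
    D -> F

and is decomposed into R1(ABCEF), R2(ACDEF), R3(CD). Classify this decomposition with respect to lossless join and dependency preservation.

lossy but dependency-preserving

Lossless test (chase): Rows 1 and 3 agree on C; apply C→E and equate their E entries. Rows 2 and 3 agree on D; apply D→F and equate their F entries. No row becomes fully distinguished — the join is lossy.
Dependency preservation: every FD's attributes lie within a single fragment, so each can be enforced locally — preserved.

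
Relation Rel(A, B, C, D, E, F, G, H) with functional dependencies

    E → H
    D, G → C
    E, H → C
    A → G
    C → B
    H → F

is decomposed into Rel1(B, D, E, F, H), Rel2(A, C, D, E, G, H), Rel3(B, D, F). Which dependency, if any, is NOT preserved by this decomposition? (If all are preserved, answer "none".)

Check C → B: no single fragment contains all of {B, C}, and the restricted closure of {C} across the fragments never reaches {B}.
E → H is preserved.
D, G → C is preserved.
E, H → C is preserved.
A → G is preserved.
H → F is preserved.

C → B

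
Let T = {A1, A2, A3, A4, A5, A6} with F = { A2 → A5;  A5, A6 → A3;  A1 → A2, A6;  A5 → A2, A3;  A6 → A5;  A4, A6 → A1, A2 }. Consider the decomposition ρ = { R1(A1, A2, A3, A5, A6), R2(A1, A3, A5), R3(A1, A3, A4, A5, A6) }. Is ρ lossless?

Yes

Chase test. Columns are A1, A2, A3, A4, A5, A6; row i has aⱼ where attribute j ∈ Ri, else bᵢⱼ.
Initial tableau (one row per fragment):
  row 1: a1 a2 a3 b14 a5 a6
  row 2: a1 b22 a3 b24 a5 b26
  row 3: a1 b32 a3 a4 a5 a6
Rows 1 and 2 agree on A1; apply A1→A2, A6 and equate their A2, A6 entries.
Rows 1 and 3 agree on A1; apply A1→A2, A6 and equate their A2, A6 entries.
Row 3 is now all distinguished symbols — the join is lossless.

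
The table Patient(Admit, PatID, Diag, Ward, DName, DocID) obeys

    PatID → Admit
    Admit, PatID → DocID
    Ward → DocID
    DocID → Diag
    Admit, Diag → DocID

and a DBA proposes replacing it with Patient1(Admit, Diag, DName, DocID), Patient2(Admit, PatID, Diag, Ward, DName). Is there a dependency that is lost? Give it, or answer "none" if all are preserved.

Check Ward → DocID: no single fragment contains all of {Ward, DocID}, and the restricted closure of {Ward} across the fragments never reaches {DocID}.
PatID → Admit is preserved.
Admit, PatID → DocID is preserved.
DocID → Diag is preserved.
Admit, Diag → DocID is preserved.

Ward → DocID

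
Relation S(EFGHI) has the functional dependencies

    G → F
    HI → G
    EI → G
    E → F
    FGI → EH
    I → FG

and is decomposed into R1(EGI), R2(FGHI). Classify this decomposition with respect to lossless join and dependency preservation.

Lossless test: (GI)⁺ = {EFGHI}, which contains all of one fragment — lossless.
Dependency preservation: the restricted closure of {E} across the fragments never reaches {F}, so E → F cannot be enforced without a join — not preserved.

lossless but not dependency-preserving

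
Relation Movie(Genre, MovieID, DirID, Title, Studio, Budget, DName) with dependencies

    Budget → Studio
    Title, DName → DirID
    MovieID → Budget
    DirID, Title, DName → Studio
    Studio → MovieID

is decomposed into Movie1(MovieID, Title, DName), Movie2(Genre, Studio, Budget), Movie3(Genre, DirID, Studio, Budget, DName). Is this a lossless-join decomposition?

No

Chase test. Columns are Genre, MovieID, DirID, Title, Studio, Budget, DName; row i has aⱼ where attribute j ∈ Moviei, else bᵢⱼ.
Initial tableau (one row per fragment):
  row 1: b11 a2 b13 a4 b15 b16 a7
  row 2: a1 b22 b23 b24 a5 a6 b27
  row 3: a1 b32 a3 b34 a5 a6 a7
Rows 2 and 3 agree on Studio; apply Studio→MovieID and equate their MovieID entries.
No row becomes fully distinguished — the join is lossy.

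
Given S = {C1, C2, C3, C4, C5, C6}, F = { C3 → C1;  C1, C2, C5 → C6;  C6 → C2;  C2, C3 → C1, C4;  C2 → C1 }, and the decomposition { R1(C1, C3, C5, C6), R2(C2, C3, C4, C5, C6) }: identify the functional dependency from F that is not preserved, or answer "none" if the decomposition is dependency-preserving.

Check C2 → C1: no single fragment contains all of {C1, C2}, and the restricted closure of {C2} across the fragments never reaches {C1}.
C3 → C1 is preserved.
C1, C2, C5 → C6 is preserved.
C6 → C2 is preserved.
C2, C3 → C1, C4 is preserved.

C2 → C1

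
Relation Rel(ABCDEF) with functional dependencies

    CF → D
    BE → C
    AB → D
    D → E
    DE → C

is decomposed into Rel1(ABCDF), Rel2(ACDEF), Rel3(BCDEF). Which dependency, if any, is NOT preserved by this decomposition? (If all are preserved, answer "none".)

none

CF → D lies within Rel1.
BE → C lies within Rel3.
AB → D lies within Rel1.
D → E lies within Rel2.
DE → C lies within Rel2.
Every dependency is enforceable on the fragments, so the decomposition is dependency-preserving.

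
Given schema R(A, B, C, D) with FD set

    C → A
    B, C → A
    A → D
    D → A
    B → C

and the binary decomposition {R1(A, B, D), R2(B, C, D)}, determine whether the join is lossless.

Common attributes: R1 ∩ R2 = {B, D}.
Closure of {B, D}: D → A applies, adding A; B → C applies, adding C. So (B, D)⁺ = {A, B, C, D}.
This closure contains every attribute of R1, so R1 ∩ R2 → R1. The join is lossless.

Yes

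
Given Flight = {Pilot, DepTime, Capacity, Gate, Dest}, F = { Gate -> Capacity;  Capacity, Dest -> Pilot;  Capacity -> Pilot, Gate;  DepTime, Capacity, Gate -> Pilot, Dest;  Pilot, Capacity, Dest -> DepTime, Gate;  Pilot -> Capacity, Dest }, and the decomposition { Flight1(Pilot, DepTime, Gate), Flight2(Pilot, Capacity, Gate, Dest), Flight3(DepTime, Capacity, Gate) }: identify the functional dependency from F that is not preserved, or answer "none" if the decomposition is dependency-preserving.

Gate → Capacity lies within Flight2.
Capacity, Dest → Pilot lies within Flight2.
Capacity → Pilot, Gate lies within Flight2.
DepTime, Capacity, Gate → Pilot, Dest: restricted closure across fragments reaches Pilot, Dest.
Pilot, Capacity, Dest → DepTime, Gate: restricted closure across fragments reaches DepTime, Gate.
Pilot → Capacity, Dest lies within Flight2.
Every dependency is enforceable on the fragments, so the decomposition is dependency-preserving.

none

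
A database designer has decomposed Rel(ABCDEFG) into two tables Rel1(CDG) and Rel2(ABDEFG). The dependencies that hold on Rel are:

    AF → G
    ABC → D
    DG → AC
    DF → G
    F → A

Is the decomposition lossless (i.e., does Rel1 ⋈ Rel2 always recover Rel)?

Common attributes: Rel1 ∩ Rel2 = {DG}.
Closure of {DG}: DG → AC applies, adding AC. So (DG)⁺ = {ACDG}.
This closure contains every attribute of Rel1, so Rel1 ∩ Rel2 → Rel1. The join is lossless.

Yes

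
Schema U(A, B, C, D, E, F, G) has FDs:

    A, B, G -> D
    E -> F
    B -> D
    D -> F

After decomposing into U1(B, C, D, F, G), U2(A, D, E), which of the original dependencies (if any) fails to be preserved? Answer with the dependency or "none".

E -> F

Check E → F: no single fragment contains all of {E, F}, and the restricted closure of {E} across the fragments never reaches {F}.
A, B, G → D is preserved.
B → D is preserved.
D → F is preserved.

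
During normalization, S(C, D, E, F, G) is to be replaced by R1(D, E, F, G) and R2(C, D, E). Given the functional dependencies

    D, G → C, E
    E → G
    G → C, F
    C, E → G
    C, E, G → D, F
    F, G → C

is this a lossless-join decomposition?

Common attributes: R1 ∩ R2 = {D, E}.
Closure of {D, E}: E → G applies, adding G; G → C, F applies, adding C, F. So (D, E)⁺ = {C, D, E, F, G}.
This closure contains every attribute of R1, so R1 ∩ R2 → R1. The join is lossless.

Yes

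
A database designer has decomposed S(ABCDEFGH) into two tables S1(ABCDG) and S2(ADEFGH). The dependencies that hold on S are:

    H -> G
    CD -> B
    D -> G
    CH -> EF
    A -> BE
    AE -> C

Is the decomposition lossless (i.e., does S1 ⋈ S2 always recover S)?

Yes

Common attributes: S1 ∩ S2 = {ADG}.
Closure of {ADG}: A → BE applies, adding BE; AE → C applies, adding C. So (ADG)⁺ = {ABCDEG}.
This closure contains every attribute of S1, so S1 ∩ S2 → S1. The join is lossless.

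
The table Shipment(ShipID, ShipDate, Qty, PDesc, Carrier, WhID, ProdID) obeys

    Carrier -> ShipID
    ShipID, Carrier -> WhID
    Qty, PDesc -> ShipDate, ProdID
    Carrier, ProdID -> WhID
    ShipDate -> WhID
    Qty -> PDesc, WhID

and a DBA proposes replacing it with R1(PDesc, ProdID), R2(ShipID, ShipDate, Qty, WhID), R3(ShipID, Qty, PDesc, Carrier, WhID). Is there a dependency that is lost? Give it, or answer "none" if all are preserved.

Qty, PDesc -> ShipDate, ProdID

Check Qty, PDesc → ShipDate, ProdID: no single fragment contains all of {ShipDate, Qty, PDesc, ProdID}, and the restricted closure of {Qty, PDesc} across the fragments never reaches {ShipDate, ProdID}.
Carrier → ShipID is preserved.
ShipID, Carrier → WhID is preserved.
Carrier, ProdID → WhID is preserved.
ShipDate → WhID is preserved.
Qty → PDesc, WhID is preserved.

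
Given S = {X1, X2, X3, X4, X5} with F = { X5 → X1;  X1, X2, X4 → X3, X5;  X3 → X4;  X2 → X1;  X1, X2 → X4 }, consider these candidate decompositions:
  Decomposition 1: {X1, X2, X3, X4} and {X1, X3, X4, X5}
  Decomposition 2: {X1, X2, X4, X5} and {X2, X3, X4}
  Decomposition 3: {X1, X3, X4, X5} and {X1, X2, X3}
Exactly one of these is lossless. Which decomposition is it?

Decomposition 1: common = {X1, X3, X4}, closure = {X1, X3, X4} → lossy.
Decomposition 2: common = {X2, X4}, closure = {X1, X2, X3, X4, X5} → lossless.
Decomposition 3: common = {X1, X3}, closure = {X1, X3, X4} → lossy.

Decomposition 2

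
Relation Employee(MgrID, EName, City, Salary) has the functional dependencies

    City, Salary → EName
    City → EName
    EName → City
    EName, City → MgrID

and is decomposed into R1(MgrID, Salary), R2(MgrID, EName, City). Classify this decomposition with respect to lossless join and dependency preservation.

lossy but dependency-preserving

Lossless test: (MgrID)⁺ = {MgrID}, which is a superkey of neither fragment — lossy.
Dependency preservation: City, Salary → EName is not contained in any single fragment, but the restricted closure of its left-hand side across the fragments still reaches the right-hand side; the remaining FDs each lie inside some fragment. All dependencies are preserved.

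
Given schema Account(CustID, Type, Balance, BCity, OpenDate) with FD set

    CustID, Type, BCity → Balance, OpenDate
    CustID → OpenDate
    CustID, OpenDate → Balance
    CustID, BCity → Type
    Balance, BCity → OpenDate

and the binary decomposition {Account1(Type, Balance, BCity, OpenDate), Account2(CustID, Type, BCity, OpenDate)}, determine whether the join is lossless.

Common attributes: Account1 ∩ Account2 = {Type, BCity, OpenDate}.
No dependency enlarges {Type, BCity, OpenDate}, so (Type, BCity, OpenDate)⁺ = {Type, BCity, OpenDate}.
The closure contains neither all of Account1 = {Type, Balance, BCity, OpenDate} nor all of Account2 = {CustID, Type, BCity, OpenDate}, so the common attributes are not a superkey of either fragment. The join is lossy.

No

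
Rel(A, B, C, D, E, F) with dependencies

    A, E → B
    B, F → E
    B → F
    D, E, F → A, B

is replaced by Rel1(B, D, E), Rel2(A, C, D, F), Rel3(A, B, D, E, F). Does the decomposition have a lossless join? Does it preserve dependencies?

Lossless test (chase): Rows 1 and 3 agree on B; apply B→F and equate their F entries. Rows 1 and 3 agree on D, E, F; apply D, E, F→A, B and equate their A, B entries. No row becomes fully distinguished — the join is lossy.
Dependency preservation: every FD's attributes lie within a single fragment, so each can be enforced locally — preserved.

lossy but dependency-preserving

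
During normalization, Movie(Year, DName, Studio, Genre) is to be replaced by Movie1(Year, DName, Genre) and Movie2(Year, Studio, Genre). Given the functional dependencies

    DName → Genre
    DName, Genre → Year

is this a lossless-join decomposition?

No

Common attributes: Movie1 ∩ Movie2 = {Year, Genre}.
No dependency enlarges {Year, Genre}, so (Year, Genre)⁺ = {Year, Genre}.
The closure contains neither all of Movie1 = {Year, DName, Genre} nor all of Movie2 = {Year, Studio, Genre}, so the common attributes are not a superkey of either fragment. The join is lossy.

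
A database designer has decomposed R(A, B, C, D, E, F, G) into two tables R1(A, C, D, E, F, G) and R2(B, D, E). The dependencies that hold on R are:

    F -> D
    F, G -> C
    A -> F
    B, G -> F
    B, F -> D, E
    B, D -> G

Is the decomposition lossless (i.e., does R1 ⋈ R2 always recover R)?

Common attributes: R1 ∩ R2 = {D, E}.
No dependency enlarges {D, E}, so (D, E)⁺ = {D, E}.
The closure contains neither all of R1 = {A, C, D, E, F, G} nor all of R2 = {B, D, E}, so the common attributes are not a superkey of either fragment. The join is lossy.

No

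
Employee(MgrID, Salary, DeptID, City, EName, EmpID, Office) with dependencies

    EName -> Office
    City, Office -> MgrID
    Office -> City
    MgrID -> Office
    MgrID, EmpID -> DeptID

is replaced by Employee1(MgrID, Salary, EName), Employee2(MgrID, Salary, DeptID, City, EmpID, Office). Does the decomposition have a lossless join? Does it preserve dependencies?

Lossless test: (MgrID, Salary)⁺ = {MgrID, Salary, City, Office}, which is a superkey of neither fragment — lossy.
Dependency preservation: EName → Office is not contained in any single fragment, but the restricted closure of its left-hand side across the fragments still reaches the right-hand side; the remaining FDs each lie inside some fragment. All dependencies are preserved.

lossy but dependency-preserving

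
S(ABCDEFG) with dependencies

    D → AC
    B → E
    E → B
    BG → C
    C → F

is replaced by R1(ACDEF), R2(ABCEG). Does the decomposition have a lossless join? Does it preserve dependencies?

lossy but dependency-preserving

Lossless test: (ACE)⁺ = {ABCEF}, which is a superkey of neither fragment — lossy.
Dependency preservation: every FD's attributes lie within a single fragment, so each can be enforced locally — preserved.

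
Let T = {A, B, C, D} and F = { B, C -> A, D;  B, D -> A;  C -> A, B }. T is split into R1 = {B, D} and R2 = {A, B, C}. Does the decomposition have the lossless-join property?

Common attributes: R1 ∩ R2 = {B}.
No dependency enlarges {B}, so (B)⁺ = {B}.
The closure contains neither all of R1 = {B, D} nor all of R2 = {A, B, C}, so the common attributes are not a superkey of either fragment. The join is lossy.

No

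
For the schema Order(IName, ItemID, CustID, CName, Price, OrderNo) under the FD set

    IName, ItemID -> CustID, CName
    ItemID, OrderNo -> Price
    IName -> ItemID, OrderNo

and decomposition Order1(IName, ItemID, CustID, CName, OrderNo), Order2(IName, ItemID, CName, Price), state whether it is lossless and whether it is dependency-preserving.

Lossless test: (IName, ItemID, CName)⁺ = {IName, ItemID, CustID, CName, Price, OrderNo}, which contains all of one fragment — lossless.
Dependency preservation: the restricted closure of {ItemID, OrderNo} across the fragments never reaches {Price}, so ItemID, OrderNo → Price cannot be enforced without a join — not preserved.

lossless but not dependency-preserving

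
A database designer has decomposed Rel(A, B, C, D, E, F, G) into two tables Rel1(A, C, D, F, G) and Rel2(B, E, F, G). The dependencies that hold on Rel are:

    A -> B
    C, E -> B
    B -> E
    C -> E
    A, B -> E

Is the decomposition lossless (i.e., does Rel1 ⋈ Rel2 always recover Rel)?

Common attributes: Rel1 ∩ Rel2 = {F, G}.
No dependency enlarges {F, G}, so (F, G)⁺ = {F, G}.
The closure contains neither all of Rel1 = {A, C, D, F, G} nor all of Rel2 = {B, E, F, G}, so the common attributes are not a superkey of either fragment. The join is lossy.

No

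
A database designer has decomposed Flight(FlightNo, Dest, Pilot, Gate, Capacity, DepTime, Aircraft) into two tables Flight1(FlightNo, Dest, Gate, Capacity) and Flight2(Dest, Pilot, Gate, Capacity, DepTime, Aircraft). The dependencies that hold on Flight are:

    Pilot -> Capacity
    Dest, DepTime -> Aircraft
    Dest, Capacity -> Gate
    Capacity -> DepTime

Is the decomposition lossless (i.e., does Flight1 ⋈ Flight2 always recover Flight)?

Common attributes: Flight1 ∩ Flight2 = {Dest, Gate, Capacity}.
Closure of {Dest, Gate, Capacity}: Capacity → DepTime applies, adding DepTime; Dest, DepTime → Aircraft applies, adding Aircraft. So (Dest, Gate, Capacity)⁺ = {Dest, Gate, Capacity, DepTime, Aircraft}.
The closure contains neither all of Flight1 = {FlightNo, Dest, Gate, Capacity} nor all of Flight2 = {Dest, Pilot, Gate, Capacity, DepTime, Aircraft}, so the common attributes are not a superkey of either fragment. The join is lossy.

No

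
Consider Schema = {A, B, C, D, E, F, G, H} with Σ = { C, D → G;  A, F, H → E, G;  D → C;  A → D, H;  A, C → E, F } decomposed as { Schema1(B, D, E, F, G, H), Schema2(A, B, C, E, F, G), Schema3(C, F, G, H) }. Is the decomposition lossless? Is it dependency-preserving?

Lossless test (chase): applying each FD to every pair of rows produces no changes in the tableau, so no row becomes fully distinguished — the join is lossy.
Dependency preservation: the restricted closure of {D} across the fragments never reaches {C}, so D → C cannot be enforced without a join — not preserved.

lossy and not dependency-preserving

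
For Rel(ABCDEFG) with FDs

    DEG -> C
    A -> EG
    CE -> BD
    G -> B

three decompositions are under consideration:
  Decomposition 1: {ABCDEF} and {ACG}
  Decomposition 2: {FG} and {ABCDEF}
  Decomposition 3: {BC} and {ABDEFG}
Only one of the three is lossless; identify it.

Decomposition 1

Decomposition 1: common = {AC}, closure = {ABCDEG} → lossless.
Decomposition 2: common = {F}, closure = {F} → lossy.
Decomposition 3: common = {B}, closure = {B} → lossy.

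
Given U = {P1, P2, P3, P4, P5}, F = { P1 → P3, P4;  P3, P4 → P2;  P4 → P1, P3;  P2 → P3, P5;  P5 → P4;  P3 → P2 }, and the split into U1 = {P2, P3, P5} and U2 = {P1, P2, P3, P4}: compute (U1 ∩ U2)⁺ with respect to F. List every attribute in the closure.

P1, P2, P3, P4, P5

U1 ∩ U2 = {P2, P3}.
P2 → P3, P5 applies, adding P5
P5 → P4 applies, adding P4
P4 → P1, P3 applies, adding P1
Closure: {P1, P2, P3, P4, P5}.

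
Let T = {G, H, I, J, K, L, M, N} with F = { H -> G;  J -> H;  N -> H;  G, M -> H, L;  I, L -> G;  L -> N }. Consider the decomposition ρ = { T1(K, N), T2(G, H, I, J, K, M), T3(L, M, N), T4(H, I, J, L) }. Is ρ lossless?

Yes

Chase test. Columns are G, H, I, J, K, L, M, N; row i has aⱼ where attribute j ∈ Ti, else bᵢⱼ.
Initial tableau (one row per fragment):
  row 1: b11 b12 b13 b14 a5 b16 b17 a8
  row 2: a1 a2 a3 a4 a5 b26 a7 b28
  row 3: b31 b32 b33 b34 b35 a6 a7 a8
  row 4: b41 a2 a3 a4 b45 a6 b47 b48
Rows 2 and 4 agree on H; apply H→G and equate their G entries.
Rows 1 and 3 agree on N; apply N→H and equate their H entries.
Rows 3 and 4 agree on L; apply L→N and equate their N entries.
Rows 1 and 3 agree on H; apply H→G and equate their G entries.
Rows 1 and 4 agree on N; apply N→H and equate their H entries.
Rows 1 and 2 agree on H; apply H→G and equate their G entries.
Rows 2 and 3 agree on G, M; apply G, M→H, L and equate their H, L entries.
Rows 2 and 3 agree on L; apply L→N and equate their N entries.
Row 2 is now all distinguished symbols — the join is lossless.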